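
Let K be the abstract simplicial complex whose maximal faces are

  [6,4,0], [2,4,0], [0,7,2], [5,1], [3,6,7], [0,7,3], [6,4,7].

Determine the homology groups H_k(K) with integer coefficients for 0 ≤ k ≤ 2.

H_0 ≅ Z^2,  H_1 ≅ Z,  H_2 = 0.

Fix the vertex order 0 < 1 < 2 < 3 < 4 < 5 < 6 < 7 and write every simplex with vertices in increasing order. Then dim K = 2 and the simplices of K are:

  0-simplices (8): [0], [1], [2], [3], [4], [5], [6], [7]
  1-simplices (13): [0,2], [0,3], [0,4], [0,6], [0,7], [1,5], [2,4], [2,7], [3,6], [3,7], [4,6], [4,7], [6,7]
  2-simplices (6): [0,2,4], [0,2,7], [0,3,7], [0,4,6], [3,6,7], [4,6,7]

Hence C_0 ≅ Z^8, C_1 ≅ Z^13, C_2 ≅ Z^6.

∂_1: C_1 → C_0 maps an edge to its endpoints' difference, ∂[p,q] = q − p. For instance
  ∂[4,6] = [6] − [4].
This gives a 8×13 integer matrix of rank 6; reducing to Smith normal form yields diagonal entries (1,1,1,1,1,1).

∂_2: C_2 → C_1 maps a triangle to the signed sum of its edges. For instance
  ∂[3,6,7] = [6,7] − [3,7] + [3,6],
  ∂[0,2,7] = [2,7] − [0,7] + [0,2].
The resulting 13×6 matrix has rank 6, and its Smith normal form has invariant factors (1,1,1,1,1,1).

Reading off H_k = ker ∂_k / im ∂_{k+1}:

  H_0: rank C_0 − rank ∂_1 = 8 − 6 = 2, and the invariant factors of ∂_1 are all 1, so H_0 = Z^2.
  H_1: rank ker ∂_1 − rank ∂_2 = (13 − 6) − 6 = 1, and the invariant factors of ∂_2 are all 1, so H_1 = Z.
  H_2: rank ker ∂_2 − rank ∂_3 = (6 − 6) − 0 = 0, and there is no ∂_3, so H_2 = 0.

As a check, the Euler characteristic is 8 − 13 + 6 = 1, which agrees with 2 − 1 + 0 = 1.
(K is a triangulation of the disjoint union of the 1-simplex and the cylinder S^1 x I.)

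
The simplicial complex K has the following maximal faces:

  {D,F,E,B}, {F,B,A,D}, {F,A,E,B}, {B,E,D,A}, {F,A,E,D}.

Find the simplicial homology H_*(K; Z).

K has 5 vertices, 10 edges, 10 triangles, 5 3-simplices.
rank ∂_0 = 0, rank ∂_1 = 4 ⇒ b_0 = 5 − 0 − 4 = 1; all invariant factors of ∂_1 are 1 so no torsion. So H_0 = Z.
rank ∂_1 = 4, rank ∂_2 = 6 ⇒ b_1 = 10 − 4 − 6 = 0; all invariant factors of ∂_2 are 1 so no torsion. So H_1 = 0.
rank ∂_2 = 6, rank ∂_3 = 4 ⇒ b_2 = 10 − 6 − 4 = 0; all invariant factors of ∂_3 are 1 so no torsion. So H_2 = 0.
rank ∂_3 = 4, rank ∂_4 = 0 ⇒ b_3 = 5 − 4 − 0 = 1. So H_3 = Z.

H_0 = Z,  H_1 = 0,  H_2 = 0,  H_3 = Z.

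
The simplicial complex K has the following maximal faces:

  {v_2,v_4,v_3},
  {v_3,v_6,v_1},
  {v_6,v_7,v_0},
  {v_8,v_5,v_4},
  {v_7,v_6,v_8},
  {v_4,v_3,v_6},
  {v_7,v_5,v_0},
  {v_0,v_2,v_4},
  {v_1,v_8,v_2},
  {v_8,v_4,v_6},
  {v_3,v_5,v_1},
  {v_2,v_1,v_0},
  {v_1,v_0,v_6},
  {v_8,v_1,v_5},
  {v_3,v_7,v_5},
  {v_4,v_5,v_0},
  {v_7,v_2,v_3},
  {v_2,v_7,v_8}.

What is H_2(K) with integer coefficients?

H_2 = Z.

Fix the vertex order v_0 < v_1 < v_2 < v_3 < v_4 < v_5 < v_6 < v_7 < v_8 and write every simplex with vertices in increasing order. Then dim K = 2 and the simplices of K are:

  0-simplices (9): [v_0], [v_1], [v_2], [v_3], [v_4], [v_5], [v_6], [v_7], [v_8]
  1-simplices (27): (27 of them)
  2-simplices (18): (18 of them)

giving chain groups C_0 ≅ Z^9, C_1 ≅ Z^27, C_2 ≅ Z^18.

Boundary ∂_1: C_1 → C_0 is given by ∂[p,q] = [q] − [p]. For instance
  ∂[v_1,v_8] = [v_8] − [v_1].
This gives a 9×27 integer matrix of rank 8; reducing to Smith normal form yields diagonal entries (1,1,1,1,1,1,1,1).

Boundary ∂_2: C_2 → C_1 acts by ∂[p,q,r] = [q,r] − [p,r] + [p,q]. For instance
  ∂[v_0,v_1,v_6] = [v_1,v_6] − [v_0,v_6] + [v_0,v_1],
  ∂[v_2,v_3,v_7] = [v_3,v_7] − [v_2,v_7] + [v_2,v_3].
The 27×18 boundary matrix has rank 17 and Smith normal form diag(1,1,1,1,1,1,1,1,1,1,1,1,1,1,1,1,1).

Computing H_k = (kernel of ∂_k) / (image of ∂_{k+1}):

  H_2: rank ker ∂_2 − rank ∂_3 = (18 − 17) − 0 = 1, and there is no ∂_3, so H_2 = Z.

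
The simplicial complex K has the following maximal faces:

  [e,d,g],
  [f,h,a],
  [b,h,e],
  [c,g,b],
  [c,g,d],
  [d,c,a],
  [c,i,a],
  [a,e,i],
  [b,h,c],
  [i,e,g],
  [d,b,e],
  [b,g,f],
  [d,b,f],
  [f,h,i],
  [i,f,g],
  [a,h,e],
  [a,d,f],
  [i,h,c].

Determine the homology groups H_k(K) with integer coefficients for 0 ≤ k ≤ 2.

H_0 = Z,  H_1 = Z ⊕ Z/2Z,  H_2 = 0.

Take the total order a < b < c < d < e < f < g < h < i on the vertex set. Then K (dimension 2) consists of the simplices:

  0-simplices (9): a, b, c, d, e, f, g, h, i
  1-simplices (27): ac, ad, ae, af, ah, ai, bc, bd, be, bf, bg, bh, cd, cg, ch, ci, de, df, dg, eg, eh, ei, fg, fh, fi, gi, hi
  2-simplices (18): acd, aci, adf, aeh, aei, afh, bcg, bch, bde, bdf, beh, bfg, cdg, chi, deg, egi, fgi, fhi

Hence C_0 ≅ Z^9, C_1 ≅ Z^27, C_2 ≅ Z^18.

∂_1: C_1 → C_0 sends each edge [p,q] (with p < q) to q − p. For instance
  ∂ch = h − c.
The 9×27 boundary matrix has rank 8 and Smith normal form diag(1,1,1,1,1,1,1,1).

The boundary map ∂_2: C_2 → C_1 acts by ∂[p,q,r] = [q,r] − [p,r] + [p,q]. For instance
  ∂egi = gi − ei + eg,
  ∂afh = fh − ah + af.
The 27×18 boundary matrix has rank 18 and Smith normal form diag(1,1,1,1,1,1,1,1,1,1,1,1,1,1,1,1,1,2).

Reading off H_k = ker ∂_k / im ∂_{k+1}:

  H_0: rank C_0 − rank ∂_1 = 9 − 8 = 1, and the invariant factors of ∂_1 are all 1, so H_0 = Z.
  H_1: rank ker ∂_1 − rank ∂_2 = (27 − 8) − 18 = 1, and ∂_2 has invariant factor 2 > 1, so H_1 = Z ⊕ Z/2Z.
  H_2: rank ker ∂_2 − rank ∂_3 = (18 − 18) − 0 = 0, and there is no ∂_3, so H_2 = 0.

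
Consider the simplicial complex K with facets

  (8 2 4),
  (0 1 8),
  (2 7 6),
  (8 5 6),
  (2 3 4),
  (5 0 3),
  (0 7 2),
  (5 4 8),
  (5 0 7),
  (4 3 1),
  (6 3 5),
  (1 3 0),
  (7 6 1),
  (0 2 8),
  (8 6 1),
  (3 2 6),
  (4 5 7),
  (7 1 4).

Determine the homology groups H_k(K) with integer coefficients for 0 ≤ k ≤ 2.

Fix the vertex order 0 < 1 < 2 < 3 < 4 < 5 < 6 < 7 < 8 and write every simplex with vertices in increasing order. Then dim K = 2 and the simplices of K are:

  0-simplices (9): [0], [1], [2], [3], [4], [5], [6], [7], [8]
  1-simplices (27): (27 of them)
  2-simplices (18): [0,1,3], [0,1,8], [0,2,7], [0,2,8], [0,3,5], [0,5,7], [1,3,4], [1,4,7], [1,6,7], [1,6,8], [2,3,4], [2,3,6], [2,4,8], [2,6,7], [3,5,6], [4,5,7], [4,5,8], [5,6,8]

giving chain groups C_0 ≅ Z^9, C_1 ≅ Z^27, C_2 ≅ Z^18.

The boundary map ∂_1: C_1 → C_0 sends each edge [p,q] (with p < q) to q − p. For instance
  ∂[0,1] = [1] − [0].
As a 9×27 matrix over Z this has rank 8, with invariant factors (1,1,1,1,1,1,1,1).

Boundary ∂_2: C_2 → C_1 sends each 2-simplex [p,q,r] to [q,r] − [p,r] + [p,q]. For instance
  ∂[0,5,7] = [5,7] − [0,7] + [0,5],
  ∂[2,3,6] = [3,6] − [2,6] + [2,3].
The resulting 27×18 matrix has rank 17, and its Smith normal form has invariant factors (1,1,1,1,1,1,1,1,1,1,1,1,1,1,1,1,1).

Computing H_k = (kernel of ∂_k) / (image of ∂_{k+1}):

  H_0: rank C_0 − rank ∂_1 = 9 − 8 = 1, and the invariant factors of ∂_1 are all 1, so H_0 ≅ Z.
  H_1: rank ker ∂_1 − rank ∂_2 = (27 − 8) − 17 = 2, and the invariant factors of ∂_2 are all 1, so H_1 ≅ Z^2.
  H_2: rank ker ∂_2 − rank ∂_3 = (18 − 17) − 0 = 1, and there is no ∂_3, so H_2 ≅ Z.

As a check, the Euler characteristic is 9 − 27 + 18 = 0, which agrees with 1 − 2 + 1 = 0.
(K is a triangulation of the torus T^2.)

H_0 = Z,  H_1 = Z^2,  H_2 = Z.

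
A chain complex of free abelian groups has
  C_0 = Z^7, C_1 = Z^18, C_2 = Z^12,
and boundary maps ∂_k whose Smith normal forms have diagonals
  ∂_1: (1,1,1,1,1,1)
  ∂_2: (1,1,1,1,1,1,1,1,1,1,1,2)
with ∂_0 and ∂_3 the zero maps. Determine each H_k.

H_0 ≅ Z,  H_1 ≅ Z/2Z,  H_2 = 0.

H_0: b_0 = 7 − 0 − 6 = 1; torsion from ∂_1 factors > 1: none. So H_0 ≅ Z.
H_1: b_1 = 18 − 6 − 12 = 0; torsion from ∂_2 factors > 1: [2]. So H_1 ≅ Z/2Z.
H_2: b_2 = 12 − 12 − 0 = 0; torsion from ∂_3 factors > 1: none. So H_2 ≅ 0.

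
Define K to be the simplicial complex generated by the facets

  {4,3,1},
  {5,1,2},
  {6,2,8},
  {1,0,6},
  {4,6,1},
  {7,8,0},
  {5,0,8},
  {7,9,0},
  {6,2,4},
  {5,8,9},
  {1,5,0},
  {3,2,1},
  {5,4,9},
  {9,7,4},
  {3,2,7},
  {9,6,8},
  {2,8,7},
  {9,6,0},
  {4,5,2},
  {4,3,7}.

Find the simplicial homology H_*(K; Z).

H_0 = Z,  H_1 = Z ⊕ Z/2Z,  H_2 = 0.

We work with the vertex ordering 0 < 1 < 2 < 3 < 4 < 5 < 6 < 7 < 8 < 9. The simplices of K, each written with vertices in increasing order, are:

  0-simplices (10): [0], [1], [2], [3], [4], [5], [6], [7], [8], [9]
  1-simplices (30): (30 of them)
  2-simplices (20): (20 of them)

giving chain groups C_0 ≅ Z^10, C_1 ≅ Z^30, C_2 ≅ Z^20.

The boundary map ∂_1: C_1 → C_0 maps an edge to its endpoints' difference, ∂[p,q] = q − p. For instance
  ∂[4,5] = [5] − [4].
The resulting 10×30 matrix has rank 9, and its Smith normal form has invariant factors (1,1,1,1,1,1,1,1,1).

The boundary map ∂_2: C_2 → C_1 maps a triangle to the signed sum of its edges. For instance
  ∂[0,1,6] = [1,6] − [0,6] + [0,1],
  ∂[1,2,5] = [2,5] − [1,5] + [1,2].
The 30×20 boundary matrix has rank 20 and Smith normal form diag(1,1,1,1,1,1,1,1,1,1,1,1,1,1,1,1,1,1,1,2).

Computing H_k = (kernel of ∂_k) / (image of ∂_{k+1}):

  H_0: rank C_0 − rank ∂_1 = 10 − 9 = 1, and the invariant factors of ∂_1 are all 1, so H_0 ≅ Z.
  H_1: rank ker ∂_1 − rank ∂_2 = (30 − 9) − 20 = 1, and ∂_2 has invariant factor 2 > 1, so H_1 ≅ Z ⊕ Z/2Z.
  H_2: rank ker ∂_2 − rank ∂_3 = (20 − 20) − 0 = 0, and there is no ∂_3, so H_2 ≅ 0.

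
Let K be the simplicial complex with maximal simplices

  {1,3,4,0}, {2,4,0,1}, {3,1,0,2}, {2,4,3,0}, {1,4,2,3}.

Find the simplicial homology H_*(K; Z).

Take the total order 0 < 1 < 2 < 3 < 4 on the vertex set. Then K (dimension 3) consists of the simplices:

  0-simplices (5): [0], [1], [2], [3], [4]
  1-simplices (10): [0,1], [0,2], [0,3], [0,4], [1,2], [1,3], [1,4], [2,3], [2,4], [3,4]
  2-simplices (10): [0,1,2], [0,1,3], [0,1,4], [0,2,3], [0,2,4], [0,3,4], [1,2,3], [1,2,4], [1,3,4], [2,3,4]
  3-simplices (5): [0,1,2,3], [0,1,2,4], [0,1,3,4], [0,2,3,4], [1,2,3,4]

giving chain groups C_0 ≅ Z^5, C_1 ≅ Z^10, C_2 ≅ Z^10, C_3 ≅ Z^5.

∂_1: C_1 → C_0 sends each edge [p,q] (with p < q) to q − p. For instance
  ∂[3,4] = [4] − [3].
As a 5×10 matrix over Z this has rank 4, with invariant factors (1,1,1,1).

∂_2: C_2 → C_1 acts by ∂[p,q,r] = [q,r] − [p,r] + [p,q]. For instance
  ∂[0,1,4] = [1,4] − [0,4] + [0,1],
  ∂[0,1,3] = [1,3] − [0,3] + [0,1].
This gives a 10×10 integer matrix of rank 6; reducing to Smith normal form yields diagonal entries (1,1,1,1,1,1).

Boundary ∂_3: C_3 → C_2 sends each 3-simplex σ to the alternating sum Σ_i (−1)^i (σ with its i-th vertex removed). For instance
  ∂[0,2,3,4] = [2,3,4] − [0,3,4] + [0,2,4] − [0,2,3],
  ∂[1,2,3,4] = [2,3,4] − [1,3,4] + [1,2,4] − [1,2,3].
This gives a 10×5 integer matrix of rank 4; reducing to Smith normal form yields diagonal entries (1,1,1,1).

Now H_k = ker ∂_k / im ∂_{k+1}, so:

  H_0: rank C_0 − rank ∂_1 = 5 − 4 = 1, and the invariant factors of ∂_1 are all 1, so H_0 = Z.
  H_1: rank ker ∂_1 − rank ∂_2 = (10 − 4) − 6 = 0, and the invariant factors of ∂_2 are all 1, so H_1 = 0.
  H_2: rank ker ∂_2 − rank ∂_3 = (10 − 6) − 4 = 0, and the invariant factors of ∂_3 are all 1, so H_2 = 0.
  H_3: rank ker ∂_3 − rank ∂_4 = (5 − 4) − 0 = 1, and there is no ∂_4, so H_3 = Z.

H_0 ≅ Z,  H_1 = 0,  H_2 = 0,  H_3 ≅ Z.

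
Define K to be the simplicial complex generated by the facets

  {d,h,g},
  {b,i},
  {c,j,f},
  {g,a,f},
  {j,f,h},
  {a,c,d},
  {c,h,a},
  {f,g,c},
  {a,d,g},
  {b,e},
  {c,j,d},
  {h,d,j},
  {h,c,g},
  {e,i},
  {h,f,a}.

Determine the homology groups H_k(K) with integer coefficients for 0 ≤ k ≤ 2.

H_0 = Z^2,  H_1 = Z ⊕ Z/2,  H_2 = 0.

Fix the vertex order a < b < c < d < e < f < g < h < i < j and write every simplex with vertices in increasing order. Then dim K = 2 and the simplices of K are:

  0-simplices (10): a, b, c, d, e, f, g, h, i, j
  1-simplices (21): ac, ad, af, ag, ah, be, bi, cd, cf, cg, ch, cj, dg, dh, dj, ei, fg, fh, fj, gh, hj
  2-simplices (12): acd, ach, adg, afg, afh, cdj, cfg, cfj, cgh, dgh, dhj, fhj

giving chain groups C_0 ≅ Z^10, C_1 ≅ Z^21, C_2 ≅ Z^12.

The boundary map ∂_1: C_1 → C_0 sends each edge [p,q] (with p < q) to q − p. For instance
  ∂af = f − a.
This gives a 10×21 integer matrix of rank 8; reducing to Smith normal form yields diagonal entries (1,1,1,1,1,1,1,1).

∂_2: C_2 → C_1 acts by ∂[p,q,r] = [q,r] − [p,r] + [p,q]. For instance
  ∂adg = dg − ag + ad,
  ∂fhj = hj − fj + fh.
This gives a 21×12 integer matrix of rank 12; reducing to Smith normal form yields diagonal entries (1,1,1,1,1,1,1,1,1,1,1,2).

Reading off H_k = ker ∂_k / im ∂_{k+1}:

  H_0: rank C_0 − rank ∂_1 = 10 − 8 = 2, and the invariant factors of ∂_1 are all 1, so H_0 ≅ Z^2.
  H_1: rank ker ∂_1 − rank ∂_2 = (21 − 8) − 12 = 1, and ∂_2 has invariant factor 2 > 1, so H_1 ≅ Z ⊕ Z/2.
  H_2: rank ker ∂_2 − rank ∂_3 = (12 − 12) − 0 = 0, and there is no ∂_3, so H_2 ≅ 0.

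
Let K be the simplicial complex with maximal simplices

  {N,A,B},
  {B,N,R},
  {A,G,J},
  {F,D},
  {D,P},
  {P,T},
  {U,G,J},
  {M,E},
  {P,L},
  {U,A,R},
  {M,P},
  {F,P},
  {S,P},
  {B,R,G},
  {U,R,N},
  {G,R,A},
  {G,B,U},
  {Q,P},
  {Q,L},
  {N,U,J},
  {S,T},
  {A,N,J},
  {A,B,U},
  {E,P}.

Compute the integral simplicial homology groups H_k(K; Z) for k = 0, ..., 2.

Take the total order A < B < D < E < F < G < J < L < M < N < P < Q < R < S < T < U on the vertex set. Then K (dimension 2) consists of the simplices:

  0-simplices (16): A, B, D, E, F, G, J, L, M, N, P, Q, R, S, T, U
  1-simplices (30): AB, AG, AJ, AN, AR, AU, BG, BN, BR, BU, DF, DP, EM, EP, FP, GJ, GR, GU, JN, JU, LP, LQ, MP, NR, NU, PQ, PS, PT, RU, ST
  2-simplices (12): ABN, ABU, AGJ, AGR, AJN, ARU, BGR, BGU, BNR, GJU, JNU, NRU

giving chain groups C_0 ≅ Z^16, C_1 ≅ Z^30, C_2 ≅ Z^12.

The boundary map ∂_1: C_1 → C_0 is given by ∂[p,q] = [q] − [p]. For instance
  ∂NU = U − N.
The 16×30 boundary matrix has rank 14 and Smith normal form diag(1,1,1,1,1,1,1,1,1,1,1,1,1,1).

Boundary ∂_2: C_2 → C_1 sends each 2-simplex [p,q,r] to [q,r] − [p,r] + [p,q]. For instance
  ∂ABN = BN − AN + AB,
  ∂NRU = RU − NU + NR.
This gives a 30×12 integer matrix of rank 12; reducing to Smith normal form yields diagonal entries (1,1,1,1,1,1,1,1,1,1,1,2).

Computing H_k = (kernel of ∂_k) / (image of ∂_{k+1}):

  H_0: rank C_0 − rank ∂_1 = 16 − 14 = 2, and the invariant factors of ∂_1 are all 1, so H_0 = Z^2.
  H_1: rank ker ∂_1 − rank ∂_2 = (30 − 14) − 12 = 4, and ∂_2 has invariant factor 2 > 1, so H_1 = Z^4 ⊕ Z/2.
  H_2: rank ker ∂_2 − rank ∂_3 = (12 − 12) − 0 = 0, and there is no ∂_3, so H_2 = 0.

H_0 ≅ Z^2,  H_1 ≅ Z^4 ⊕ Z/2,  H_2 = 0.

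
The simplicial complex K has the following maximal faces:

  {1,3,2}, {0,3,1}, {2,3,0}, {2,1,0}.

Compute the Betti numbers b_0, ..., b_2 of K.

Take the total order 0 < 1 < 2 < 3 on the vertex set. Then K (dimension 2) consists of the simplices:

  0-simplices (4): [0], [1], [2], [3]
  1-simplices (6): [0,1], [0,2], [0,3], [1,2], [1,3], [2,3]
  2-simplices (4): [0,1,2], [0,1,3], [0,2,3], [1,2,3]

so the chain groups are C_0 ≅ Z^4, C_1 ≅ Z^6, C_2 ≅ Z^4.

The boundary map ∂_1: C_1 → C_0 sends each edge [p,q] (with p < q) to q − p. For instance
  ∂[0,1] = [1] − [0].
The 4×6 boundary matrix has rank 3 and Smith normal form diag(1,1,1).

Boundary ∂_2: C_2 → C_1 maps a triangle to the signed sum of its edges. For instance
  ∂[0,1,3] = [1,3] − [0,3] + [0,1],
  ∂[0,2,3] = [2,3] − [0,3] + [0,2].
As a 6×4 matrix over Z this has rank 3, with invariant factors (1,1,1).

Now H_k = ker ∂_k / im ∂_{k+1}, so:

  H_0: rank C_0 − rank ∂_1 = 4 − 3 = 1, and the invariant factors of ∂_1 are all 1, so H_0 = Z.
  H_1: rank ker ∂_1 − rank ∂_2 = (6 − 3) − 3 = 0, and the invariant factors of ∂_2 are all 1, so H_1 = 0.
  H_2: rank ker ∂_2 − rank ∂_3 = (4 − 3) − 0 = 1, and there is no ∂_3, so H_2 = Z.

As a check, the Euler characteristic is 4 − 6 + 4 = 2, which agrees with 1 − 0 + 1 = 2.

Hence the Betti numbers are b_0 = 1, b_1 = 0, b_2 = 1.

b_0 = 1, b_1 = 0, b_2 = 1.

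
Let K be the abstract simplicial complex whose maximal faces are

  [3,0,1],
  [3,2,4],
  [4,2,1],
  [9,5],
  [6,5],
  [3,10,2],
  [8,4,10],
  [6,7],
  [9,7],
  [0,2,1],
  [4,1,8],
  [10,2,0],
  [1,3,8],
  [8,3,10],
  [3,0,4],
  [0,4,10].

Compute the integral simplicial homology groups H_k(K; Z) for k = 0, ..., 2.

H_0 = Z^2,  H_1 = Z ⊕ Z/2,  H_2 = 0.

Order the vertices as 0 < 1 < 2 < 3 < 4 < 5 < 6 < 7 < 8 < 9 < 10. Listing each simplex with vertices in this order, K has dimension 2 with simplices:

  0-simplices (11): [0], [1], [2], [3], [4], [5], [6], [7], [8], [9], [10]
  1-simplices (22): [0,1], [0,2], [0,3], [0,4], [0,10], [1,2], [1,3], [1,4], [1,8], [2,3], [2,4], [2,10], [3,4], [3,8], [3,10], [4,8], [4,10], [5,6], [5,9], [6,7], [7,9], [8,10]
  2-simplices (12): [0,1,2], [0,1,3], [0,2,10], [0,3,4], [0,4,10], [1,2,4], [1,3,8], [1,4,8], [2,3,4], [2,3,10], [3,8,10], [4,8,10]

giving chain groups C_0 ≅ Z^11, C_1 ≅ Z^22, C_2 ≅ Z^12.

The boundary map ∂_1: C_1 → C_0 sends each edge [p,q] (with p < q) to q − p. For instance
  ∂[5,6] = [6] − [5].
The resulting 11×22 matrix has rank 9, and its Smith normal form has invariant factors (1,1,1,1,1,1,1,1,1).

Boundary ∂_2: C_2 → C_1 sends each 2-simplex [p,q,r] to [q,r] − [p,r] + [p,q]. For instance
  ∂[1,2,4] = [2,4] − [1,4] + [1,2],
  ∂[0,2,10] = [2,10] − [0,10] + [0,2].
As a 22×12 matrix over Z this has rank 12, with invariant factors (1,1,1,1,1,1,1,1,1,1,1,2).

From H_k ≅ ker(∂_k) / im(∂_{k+1}) we obtain:

  H_0: rank C_0 − rank ∂_1 = 11 − 9 = 2, and the invariant factors of ∂_1 are all 1, so H_0 ≅ Z^2.
  H_1: rank ker ∂_1 − rank ∂_2 = (22 − 9) − 12 = 1, and ∂_2 has invariant factor 2 > 1, so H_1 ≅ Z ⊕ Z/2.
  H_2: rank ker ∂_2 − rank ∂_3 = (12 − 12) − 0 = 0, and there is no ∂_3, so H_2 ≅ 0.

(K is a triangulation of the disjoint union of the circle S^1 and the real projective plane RP^2.)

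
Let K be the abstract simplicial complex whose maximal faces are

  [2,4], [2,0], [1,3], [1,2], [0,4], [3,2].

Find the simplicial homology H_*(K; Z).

Fix the vertex order 0 < 1 < 2 < 3 < 4 and write every simplex with vertices in increasing order. Then dim K = 1 and the simplices of K are:

  0-simplices (5): [0], [1], [2], [3], [4]
  1-simplices (6): [0,2], [0,4], [1,2], [1,3], [2,3], [2,4]

Hence C_0 ≅ Z^5, C_1 ≅ Z^6.

∂_1: C_1 → C_0 is given by ∂[p,q] = [q] − [p].
The resulting 5×6 matrix has rank 4, and its Smith normal form has invariant factors (1,1,1,1).

Now H_k = ker ∂_k / im ∂_{k+1}, so:

  H_0: rank C_0 − rank ∂_1 = 5 − 4 = 1, and the invariant factors of ∂_1 are all 1, so H_0 ≅ Z.
  H_1: rank ker ∂_1 − rank ∂_2 = (6 − 4) − 0 = 2, and there is no ∂_2, so H_1 ≅ Z^2.

As a check, the Euler characteristic is 5 − 6 = -1, which agrees with 1 − 2 = -1.

H_0 = Z,  H_1 = Z^2.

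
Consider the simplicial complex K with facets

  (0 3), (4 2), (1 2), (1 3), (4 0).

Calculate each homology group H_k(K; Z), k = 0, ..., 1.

H_0 ≅ Z,  H_1 ≅ Z.

Fix the vertex order 0 < 1 < 2 < 3 < 4 and write every simplex with vertices in increasing order. Then dim K = 1 and the simplices of K are:

  0-simplices (5): [0], [1], [2], [3], [4]
  1-simplices (5): [0,3], [0,4], [1,2], [1,3], [2,4]

Hence C_0 ≅ Z^5, C_1 ≅ Z^5.

Boundary ∂_1: C_1 → C_0 maps an edge to its endpoints' difference, ∂[p,q] = q − p. For instance
  ∂[1,3] = [3] − [1].
This gives a 5×5 integer matrix of rank 4; reducing to Smith normal form yields diagonal entries (1,1,1,1).

From H_k ≅ ker(∂_k) / im(∂_{k+1}) we obtain:

  H_0: rank C_0 − rank ∂_1 = 5 − 4 = 1, and the invariant factors of ∂_1 are all 1, so H_0 ≅ Z.
  H_1: rank ker ∂_1 − rank ∂_2 = (5 − 4) − 0 = 1, and there is no ∂_2, so H_1 ≅ Z.

As a check, the Euler characteristic is 5 − 5 = 0, which agrees with 1 − 1 = 0.
(K is a triangulation of the circle S^1.)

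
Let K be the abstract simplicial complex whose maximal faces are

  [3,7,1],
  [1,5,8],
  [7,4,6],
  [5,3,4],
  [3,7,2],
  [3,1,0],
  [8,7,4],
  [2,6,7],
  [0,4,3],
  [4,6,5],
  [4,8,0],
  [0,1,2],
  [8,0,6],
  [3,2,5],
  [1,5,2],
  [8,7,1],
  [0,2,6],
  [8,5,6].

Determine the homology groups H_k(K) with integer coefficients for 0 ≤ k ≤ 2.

H_0 ≅ Z,  H_1 ≅ Z ⊕ Z_2,  H_2 = 0.

Order the vertices as 0 < 1 < 2 < 3 < 4 < 5 < 6 < 7 < 8. Listing each simplex with vertices in this order, K has dimension 2 with simplices:

  0-simplices (9): [0], [1], [2], [3], [4], [5], [6], [7], [8]
  1-simplices (27): (27 of them)
  2-simplices (18): [0,1,2], [0,1,3], [0,2,6], [0,3,4], [0,4,8], [0,6,8], [1,2,5], [1,3,7], [1,5,8], [1,7,8], [2,3,5], [2,3,7], [2,6,7], [3,4,5], [4,5,6], [4,6,7], [4,7,8], [5,6,8]

Hence C_0 ≅ Z^9, C_1 ≅ Z^27, C_2 ≅ Z^18.

Boundary ∂_1: C_1 → C_0 is given by ∂[p,q] = [q] − [p].
This gives a 9×27 integer matrix of rank 8; reducing to Smith normal form yields diagonal entries (1,1,1,1,1,1,1,1).

The boundary map ∂_2: C_2 → C_1 acts by ∂[p,q,r] = [q,r] − [p,r] + [p,q]. For instance
  ∂[0,3,4] = [3,4] − [0,4] + [0,3],
  ∂[4,5,6] = [5,6] − [4,6] + [4,5].
The resulting 27×18 matrix has rank 18, and its Smith normal form has invariant factors (1,1,1,1,1,1,1,1,1,1,1,1,1,1,1,1,1,2).

Computing H_k = (kernel of ∂_k) / (image of ∂_{k+1}):

  H_0: rank C_0 − rank ∂_1 = 9 − 8 = 1, and the invariant factors of ∂_1 are all 1, so H_0 = Z.
  H_1: rank ker ∂_1 − rank ∂_2 = (27 − 8) − 18 = 1, and ∂_2 has invariant factor 2 > 1, so H_1 = Z ⊕ Z_2.
  H_2: rank ker ∂_2 − rank ∂_3 = (18 − 18) − 0 = 0, and there is no ∂_3, so H_2 = 0.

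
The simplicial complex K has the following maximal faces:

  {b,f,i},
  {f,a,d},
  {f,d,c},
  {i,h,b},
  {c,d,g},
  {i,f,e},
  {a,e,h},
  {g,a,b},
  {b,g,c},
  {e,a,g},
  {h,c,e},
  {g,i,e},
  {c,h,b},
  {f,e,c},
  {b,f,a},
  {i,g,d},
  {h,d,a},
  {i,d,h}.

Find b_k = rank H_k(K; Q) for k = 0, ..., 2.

Take the total order a < b < c < d < e < f < g < h < i on the vertex set. Then K (dimension 2) consists of the simplices:

  0-simplices (9): a, b, c, d, e, f, g, h, i
  1-simplices (27): ab, ad, ae, af, ag, ah, bc, bf, bg, bh, bi, cd, ce, cf, cg, ch, df, dg, dh, di, ef, eg, eh, ei, fi, gi, hi
  2-simplices (18): abf, abg, adf, adh, aeg, aeh, bcg, bch, bfi, bhi, cdf, cdg, cef, ceh, dgi, dhi, efi, egi

giving chain groups C_0 ≅ Z^9, C_1 ≅ Z^27, C_2 ≅ Z^18.

Boundary ∂_1: C_1 → C_0 sends each edge [p,q] (with p < q) to q − p. For instance
  ∂ab = b − a.
The 9×27 boundary matrix has rank 8 and Smith normal form diag(1,1,1,1,1,1,1,1).

Boundary ∂_2: C_2 → C_1 maps a triangle to the signed sum of its edges. For instance
  ∂efi = fi − ei + ef,
  ∂bfi = fi − bi + bf.
This gives a 27×18 integer matrix of rank 17; reducing to Smith normal form yields diagonal entries (1,1,1,1,1,1,1,1,1,1,1,1,1,1,1,1,1).

Now H_k = ker ∂_k / im ∂_{k+1}, so:

  H_0: rank C_0 − rank ∂_1 = 9 − 8 = 1, and the invariant factors of ∂_1 are all 1, so H_0 ≅ Z.
  H_1: rank ker ∂_1 − rank ∂_2 = (27 − 8) − 17 = 2, and the invariant factors of ∂_2 are all 1, so H_1 ≅ Z^2.
  H_2: rank ker ∂_2 − rank ∂_3 = (18 − 17) − 0 = 1, and there is no ∂_3, so H_2 ≅ Z.

As a check, the Euler characteristic is 9 − 27 + 18 = 0, which agrees with 1 − 2 + 1 = 0.
(K is a triangulation of the torus T^2.)

Hence the Betti numbers are b_0 = 1, b_1 = 2, b_2 = 1.

b_0 = 1, b_1 = 2, b_2 = 1.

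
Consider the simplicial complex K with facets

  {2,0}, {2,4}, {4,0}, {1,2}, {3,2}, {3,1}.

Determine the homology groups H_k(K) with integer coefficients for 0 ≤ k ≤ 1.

H_0 = Z,  H_1 = Z^2.

K has 5 vertices, 6 edges.
rank ∂_0 = 0, rank ∂_1 = 4 ⇒ b_0 = 5 − 0 − 4 = 1; all invariant factors of ∂_1 are 1 so no torsion. So H_0 ≅ Z.
rank ∂_1 = 4, rank ∂_2 = 0 ⇒ b_1 = 6 − 4 − 0 = 2. So H_1 ≅ Z^2.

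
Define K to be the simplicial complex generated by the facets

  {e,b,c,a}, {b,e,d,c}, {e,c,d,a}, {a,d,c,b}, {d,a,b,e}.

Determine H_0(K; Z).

Take the total order a < b < c < d < e on the vertex set. Then K (dimension 3) consists of the simplices:

  0-simplices (5): a, b, c, d, e
  1-simplices (10): ab, ac, ad, ae, bc, bd, be, cd, ce, de
  2-simplices (10): abc, abd, abe, acd, ace, ade, bcd, bce, bde, cde
  3-simplices (5): abcd, abce, abde, acde, bcde

so the chain groups are C_0 ≅ Z^5, C_1 ≅ Z^10, C_2 ≅ Z^10, C_3 ≅ Z^5.

Boundary ∂_1: C_1 → C_0 maps an edge to its endpoints' difference, ∂[p,q] = q − p.
This gives a 5×10 integer matrix of rank 4; reducing to Smith normal form yields diagonal entries (1,1,1,1).

Boundary ∂_2: C_2 → C_1 maps a triangle to the signed sum of its edges. For instance
  ∂ade = de − ae + ad,
  ∂abc = bc − ac + ab.
The 10×10 boundary matrix has rank 6 and Smith normal form diag(1,1,1,1,1,1).

Boundary ∂_3: C_3 → C_2 sends each 3-simplex σ to the alternating sum Σ_i (−1)^i (σ with its i-th vertex removed). For instance
  ∂acde = cde − ade + ace − acd,
  ∂abce = bce − ace + abe − abc.
This gives a 10×5 integer matrix of rank 4; reducing to Smith normal form yields diagonal entries (1,1,1,1).

Reading off H_k = ker ∂_k / im ∂_{k+1}:

  H_0: rank C_0 − rank ∂_1 = 5 − 4 = 1, and the invariant factors of ∂_1 are all 1, so H_0 ≅ Z.

(K is a triangulation of the 3-sphere S^3.)

H_0 = Z.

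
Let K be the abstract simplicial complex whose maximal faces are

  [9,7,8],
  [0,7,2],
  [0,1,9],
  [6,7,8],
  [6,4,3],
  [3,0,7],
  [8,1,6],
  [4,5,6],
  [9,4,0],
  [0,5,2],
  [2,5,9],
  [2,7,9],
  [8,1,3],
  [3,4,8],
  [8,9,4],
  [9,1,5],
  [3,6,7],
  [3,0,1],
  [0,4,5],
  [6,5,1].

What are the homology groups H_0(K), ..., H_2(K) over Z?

H_0 = Z,  H_1 = Z ⊕ Z/2,  H_2 = 0.

We work with the vertex ordering 0 < 1 < 2 < 3 < 4 < 5 < 6 < 7 < 8 < 9. The simplices of K, each written with vertices in increasing order, are:

  0-simplices (10): [0], [1], [2], [3], [4], [5], [6], [7], [8], [9]
  1-simplices (30): (30 of them)
  2-simplices (20): (20 of them)

so the chain groups are C_0 ≅ Z^10, C_1 ≅ Z^30, C_2 ≅ Z^20.

Boundary ∂_1: C_1 → C_0 sends each edge [p,q] (with p < q) to q − p. For instance
  ∂[4,9] = [9] − [4].
This gives a 10×30 integer matrix of rank 9; reducing to Smith normal form yields diagonal entries (1,1,1,1,1,1,1,1,1).

Boundary ∂_2: C_2 → C_1 acts by ∂[p,q,r] = [q,r] − [p,r] + [p,q]. For instance
  ∂[1,6,8] = [6,8] − [1,8] + [1,6],
  ∂[4,5,6] = [5,6] − [4,6] + [4,5].
As a 30×20 matrix over Z this has rank 20, with invariant factors (1,1,1,1,1,1,1,1,1,1,1,1,1,1,1,1,1,1,1,2).

Now H_k = ker ∂_k / im ∂_{k+1}, so:

  H_0: rank C_0 − rank ∂_1 = 10 − 9 = 1, and the invariant factors of ∂_1 are all 1, so H_0 ≅ Z.
  H_1: rank ker ∂_1 − rank ∂_2 = (30 − 9) − 20 = 1, and ∂_2 has invariant factor 2 > 1, so H_1 ≅ Z ⊕ Z/2.
  H_2: rank ker ∂_2 − rank ∂_3 = (20 − 20) − 0 = 0, and there is no ∂_3, so H_2 ≅ 0.

As a check, the Euler characteristic is 10 − 30 + 20 = 0, which agrees with 1 − 1 + 0 = 0.
(K is a triangulation of the Klein bottle.)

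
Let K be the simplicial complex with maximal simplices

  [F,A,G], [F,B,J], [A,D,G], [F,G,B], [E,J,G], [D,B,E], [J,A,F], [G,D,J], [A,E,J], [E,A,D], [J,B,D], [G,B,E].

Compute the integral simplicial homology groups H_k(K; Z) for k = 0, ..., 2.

H_0 = Z,  H_1 = Z/2,  H_2 = 0.

K has 7 vertices, 18 edges, 12 triangles.
rank ∂_0 = 0, rank ∂_1 = 6 ⇒ b_0 = 7 − 0 − 6 = 1; all invariant factors of ∂_1 are 1 so no torsion. So H_0 ≅ Z.
rank ∂_1 = 6, rank ∂_2 = 12 ⇒ b_1 = 18 − 6 − 12 = 0; ∂_2 has invariant factor(s) [2] giving torsion. So H_1 ≅ Z/2.
rank ∂_2 = 12, rank ∂_3 = 0 ⇒ b_2 = 12 − 12 − 0 = 0. So H_2 ≅ 0.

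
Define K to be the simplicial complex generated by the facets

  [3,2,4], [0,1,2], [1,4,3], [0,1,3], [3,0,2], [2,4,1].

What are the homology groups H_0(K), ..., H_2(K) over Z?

Take the total order 0 < 1 < 2 < 3 < 4 on the vertex set. Then K (dimension 2) consists of the simplices:

  0-simplices (5): [0], [1], [2], [3], [4]
  1-simplices (9): [0,1], [0,2], [0,3], [1,2], [1,3], [1,4], [2,3], [2,4], [3,4]
  2-simplices (6): [0,1,2], [0,1,3], [0,2,3], [1,2,4], [1,3,4], [2,3,4]

so the chain groups are C_0 ≅ Z^5, C_1 ≅ Z^9, C_2 ≅ Z^6.

∂_1: C_1 → C_0 sends each edge [p,q] (with p < q) to q − p. For instance
  ∂[0,2] = [2] − [0].
The resulting 5×9 matrix has rank 4, and its Smith normal form has invariant factors (1,1,1,1).

Boundary ∂_2: C_2 → C_1 maps a triangle to the signed sum of its edges. For instance
  ∂[1,3,4] = [3,4] − [1,4] + [1,3],
  ∂[0,1,3] = [1,3] − [0,3] + [0,1].
As a 9×6 matrix over Z this has rank 5, with invariant factors (1,1,1,1,1).

Computing H_k = (kernel of ∂_k) / (image of ∂_{k+1}):

  H_0: rank C_0 − rank ∂_1 = 5 − 4 = 1, and the invariant factors of ∂_1 are all 1, so H_0 = Z.
  H_1: rank ker ∂_1 − rank ∂_2 = (9 − 4) − 5 = 0, and the invariant factors of ∂_2 are all 1, so H_1 = 0.
  H_2: rank ker ∂_2 − rank ∂_3 = (6 − 5) − 0 = 1, and there is no ∂_3, so H_2 = Z.

As a check, the Euler characteristic is 5 − 9 + 6 = 2, which agrees with 1 − 0 + 1 = 2.

H_0 = Z,  H_1 = 0,  H_2 = Z.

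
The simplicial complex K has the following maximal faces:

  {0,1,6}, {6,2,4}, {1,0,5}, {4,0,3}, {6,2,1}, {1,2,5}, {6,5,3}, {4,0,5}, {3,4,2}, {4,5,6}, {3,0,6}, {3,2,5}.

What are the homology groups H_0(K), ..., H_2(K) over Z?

We work with the vertex ordering 0 < 1 < 2 < 3 < 4 < 5 < 6. The simplices of K, each written with vertices in increasing order, are:

  0-simplices (7): [0], [1], [2], [3], [4], [5], [6]
  1-simplices (18): [0,1], [0,3], [0,4], [0,5], [0,6], [1,2], [1,5], [1,6], [2,3], [2,4], [2,5], [2,6], [3,4], [3,5], [3,6], [4,5], [4,6], [5,6]
  2-simplices (12): [0,1,5], [0,1,6], [0,3,4], [0,3,6], [0,4,5], [1,2,5], [1,2,6], [2,3,4], [2,3,5], [2,4,6], [3,5,6], [4,5,6]

giving chain groups C_0 ≅ Z^7, C_1 ≅ Z^18, C_2 ≅ Z^12.

∂_1: C_1 → C_0 is given by ∂[p,q] = [q] − [p].
As a 7×18 matrix over Z this has rank 6, with invariant factors (1,1,1,1,1,1).

The boundary map ∂_2: C_2 → C_1 acts by ∂[p,q,r] = [q,r] − [p,r] + [p,q]. For instance
  ∂[4,5,6] = [5,6] − [4,6] + [4,5],
  ∂[0,1,6] = [1,6] − [0,6] + [0,1].
This gives a 18×12 integer matrix of rank 12; reducing to Smith normal form yields diagonal entries (1,1,1,1,1,1,1,1,1,1,1,2).

Now H_k = ker ∂_k / im ∂_{k+1}, so:

  H_0: rank C_0 − rank ∂_1 = 7 − 6 = 1, and the invariant factors of ∂_1 are all 1, so H_0 = Z.
  H_1: rank ker ∂_1 − rank ∂_2 = (18 − 6) − 12 = 0, and ∂_2 has invariant factor 2 > 1, so H_1 = Z/2Z.
  H_2: rank ker ∂_2 − rank ∂_3 = (12 − 12) − 0 = 0, and there is no ∂_3, so H_2 = 0.

As a check, the Euler characteristic is 7 − 18 + 12 = 1, which agrees with 1 − 0 + 0 = 1.
(K is a triangulation of the real projective plane RP^2.)

H_0 ≅ Z,  H_1 ≅ Z/2Z,  H_2 = 0.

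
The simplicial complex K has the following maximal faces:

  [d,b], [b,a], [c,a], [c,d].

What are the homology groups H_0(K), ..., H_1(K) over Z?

K has 4 vertices, 4 edges.
rank ∂_0 = 0, rank ∂_1 = 3 ⇒ b_0 = 4 − 0 − 3 = 1; all invariant factors of ∂_1 are 1 so no torsion. So H_0 = Z.
rank ∂_1 = 3, rank ∂_2 = 0 ⇒ b_1 = 4 − 3 − 0 = 1. So H_1 = Z.

H_0 ≅ Z,  H_1 ≅ Z.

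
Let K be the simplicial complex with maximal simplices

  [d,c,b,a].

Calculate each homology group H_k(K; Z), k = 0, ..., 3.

Take the total order a < b < c < d on the vertex set. Then K (dimension 3) consists of the simplices:

  0-simplices (4): a, b, c, d
  1-simplices (6): ab, ac, ad, bc, bd, cd
  2-simplices (4): abc, abd, acd, bcd
  3-simplices (1): abcd

Hence C_0 ≅ Z^4, C_1 ≅ Z^6, C_2 ≅ Z^4, C_3 ≅ Z^1.

The boundary map ∂_1: C_1 → C_0 sends each edge [p,q] (with p < q) to q − p. For instance
  ∂bd = d − b.
The resulting 4×6 matrix has rank 3, and its Smith normal form has invariant factors (1,1,1).

The boundary map ∂_2: C_2 → C_1 maps a triangle to the signed sum of its edges. For instance
  ∂abc = bc − ac + ab,
  ∂acd = cd − ad + ac.
As a 6×4 matrix over Z this has rank 3, with invariant factors (1,1,1).

Boundary ∂_3: C_3 → C_2 sends each 3-simplex σ to the alternating sum Σ_i (−1)^i (σ with its i-th vertex removed). For instance
  ∂abcd = bcd − acd + abd − abc.
This gives a 4×1 integer matrix of rank 1; reducing to Smith normal form yields diagonal entries (1).

Computing H_k = (kernel of ∂_k) / (image of ∂_{k+1}):

  H_0: rank C_0 − rank ∂_1 = 4 − 3 = 1, and the invariant factors of ∂_1 are all 1, so H_0 ≅ Z.
  H_1: rank ker ∂_1 − rank ∂_2 = (6 − 3) − 3 = 0, and the invariant factors of ∂_2 are all 1, so H_1 ≅ 0.
  H_2: rank ker ∂_2 − rank ∂_3 = (4 − 3) − 1 = 0, and the invariant factors of ∂_3 are all 1, so H_2 ≅ 0.
  H_3: rank ker ∂_3 − rank ∂_4 = (1 − 1) − 0 = 0, and there is no ∂_4, so H_3 ≅ 0.

H_0 ≅ Z,  H_1 = 0,  H_2 = 0,  H_3 = 0.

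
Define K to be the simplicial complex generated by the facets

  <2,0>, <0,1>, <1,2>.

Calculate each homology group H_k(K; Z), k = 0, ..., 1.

H_0 = Z,  H_1 = Z.

We work with the vertex ordering 0 < 1 < 2. The simplices of K, each written with vertices in increasing order, are:

  0-simplices (3): [0], [1], [2]
  1-simplices (3): [0,1], [0,2], [1,2]

Hence C_0 ≅ Z^3, C_1 ≅ Z^3.

∂_1: C_1 → C_0 maps an edge to its endpoints' difference, ∂[p,q] = q − p. For instance
  ∂[0,1] = [1] − [0].
This gives a 3×3 integer matrix of rank 2; reducing to Smith normal form yields diagonal entries (1,1).

From H_k ≅ ker(∂_k) / im(∂_{k+1}) we obtain:

  H_0: rank C_0 − rank ∂_1 = 3 − 2 = 1, and the invariant factors of ∂_1 are all 1, so H_0 = Z.
  H_1: rank ker ∂_1 − rank ∂_2 = (3 − 2) − 0 = 1, and there is no ∂_2, so H_1 = Z.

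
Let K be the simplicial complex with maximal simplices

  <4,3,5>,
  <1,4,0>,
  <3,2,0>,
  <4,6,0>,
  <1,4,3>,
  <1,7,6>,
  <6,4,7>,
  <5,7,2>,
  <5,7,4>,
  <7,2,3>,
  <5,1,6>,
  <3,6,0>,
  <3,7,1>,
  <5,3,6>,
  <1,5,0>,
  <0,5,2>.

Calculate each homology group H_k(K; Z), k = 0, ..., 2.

Fix the vertex order 0 < 1 < 2 < 3 < 4 < 5 < 6 < 7 and write every simplex with vertices in increasing order. Then dim K = 2 and the simplices of K are:

  0-simplices (8): [0], [1], [2], [3], [4], [5], [6], [7]
  1-simplices (24): (24 of them)
  2-simplices (16): [0,1,4], [0,1,5], [0,2,3], [0,2,5], [0,3,6], [0,4,6], [1,3,4], [1,3,7], [1,5,6], [1,6,7], [2,3,7], [2,5,7], [3,4,5], [3,5,6], [4,5,7], [4,6,7]

Hence C_0 ≅ Z^8, C_1 ≅ Z^24, C_2 ≅ Z^16.

Boundary ∂_1: C_1 → C_0 sends each edge [p,q] (with p < q) to q − p.
The resulting 8×24 matrix has rank 7, and its Smith normal form has invariant factors (1,1,1,1,1,1,1).

Boundary ∂_2: C_2 → C_1 sends each 2-simplex [p,q,r] to [q,r] − [p,r] + [p,q]. For instance
  ∂[4,6,7] = [6,7] − [4,7] + [4,6],
  ∂[1,3,7] = [3,7] − [1,7] + [1,3].
As a 24×16 matrix over Z this has rank 15, with invariant factors (1,1,1,1,1,1,1,1,1,1,1,1,1,1,1).

Now H_k = ker ∂_k / im ∂_{k+1}, so:

  H_0: rank C_0 − rank ∂_1 = 8 − 7 = 1, and the invariant factors of ∂_1 are all 1, so H_0 ≅ Z.
  H_1: rank ker ∂_1 − rank ∂_2 = (24 − 7) − 15 = 2, and the invariant factors of ∂_2 are all 1, so H_1 ≅ Z^2.
  H_2: rank ker ∂_2 − rank ∂_3 = (16 − 15) − 0 = 1, and there is no ∂_3, so H_2 ≅ Z.

H_0 = Z,  H_1 = Z^2,  H_2 = Z.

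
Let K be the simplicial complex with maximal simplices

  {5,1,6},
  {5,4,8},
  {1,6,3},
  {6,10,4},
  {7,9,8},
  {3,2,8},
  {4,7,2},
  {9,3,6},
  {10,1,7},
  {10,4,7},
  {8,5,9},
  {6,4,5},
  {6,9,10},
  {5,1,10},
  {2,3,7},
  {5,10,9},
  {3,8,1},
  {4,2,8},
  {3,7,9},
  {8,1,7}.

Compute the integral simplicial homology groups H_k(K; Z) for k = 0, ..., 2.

H_0 = Z,  H_1 = Z ⊕ Z/2Z,  H_2 = 0.

We work with the vertex ordering 1 < 2 < 3 < 4 < 5 < 6 < 7 < 8 < 9 < 10. The simplices of K, each written with vertices in increasing order, are:

  0-simplices (10): [1], [2], [3], [4], [5], [6], [7], [8], [9], [10]
  1-simplices (30): (30 of them)
  2-simplices (20): (20 of them)

so the chain groups are C_0 ≅ Z^10, C_1 ≅ Z^30, C_2 ≅ Z^20.

Boundary ∂_1: C_1 → C_0 maps an edge to its endpoints' difference, ∂[p,q] = q − p.
As a 10×30 matrix over Z this has rank 9, with invariant factors (1,1,1,1,1,1,1,1,1).

The boundary map ∂_2: C_2 → C_1 maps a triangle to the signed sum of its edges. For instance
  ∂[6,9,10] = [9,10] − [6,10] + [6,9],
  ∂[4,6,10] = [6,10] − [4,10] + [4,6].
As a 30×20 matrix over Z this has rank 20, with invariant factors (1,1,1,1,1,1,1,1,1,1,1,1,1,1,1,1,1,1,1,2).

Reading off H_k = ker ∂_k / im ∂_{k+1}:

  H_0: rank C_0 − rank ∂_1 = 10 − 9 = 1, and the invariant factors of ∂_1 are all 1, so H_0 = Z.
  H_1: rank ker ∂_1 − rank ∂_2 = (30 − 9) − 20 = 1, and ∂_2 has invariant factor 2 > 1, so H_1 = Z ⊕ Z/2Z.
  H_2: rank ker ∂_2 − rank ∂_3 = (20 − 20) − 0 = 0, and there is no ∂_3, so H_2 = 0.

As a check, the Euler characteristic is 10 − 30 + 20 = 0, which agrees with 1 − 1 + 0 = 0.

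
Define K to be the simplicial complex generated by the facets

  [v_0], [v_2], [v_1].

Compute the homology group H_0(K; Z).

H_0 ≅ Z^3.

K has 3 vertices.
rank ∂_0 = 0, rank ∂_1 = 0 ⇒ b_0 = 3 − 0 − 0 = 3. So H_0 = Z^3.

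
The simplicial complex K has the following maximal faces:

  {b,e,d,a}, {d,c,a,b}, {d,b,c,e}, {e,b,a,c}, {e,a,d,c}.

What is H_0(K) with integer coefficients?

Order the vertices as a < b < c < d < e. Listing each simplex with vertices in this order, K has dimension 3 with simplices:

  0-simplices (5): a, b, c, d, e
  1-simplices (10): ab, ac, ad, ae, bc, bd, be, cd, ce, de
  2-simplices (10): abc, abd, abe, acd, ace, ade, bcd, bce, bde, cde
  3-simplices (5): abcd, abce, abde, acde, bcde

so the chain groups are C_0 ≅ Z^5, C_1 ≅ Z^10, C_2 ≅ Z^10, C_3 ≅ Z^5.

Boundary ∂_1: C_1 → C_0 maps an edge to its endpoints' difference, ∂[p,q] = q − p. For instance
  ∂ac = c − a.
The resulting 5×10 matrix has rank 4, and its Smith normal form has invariant factors (1,1,1,1).

The boundary map ∂_2: C_2 → C_1 sends each 2-simplex [p,q,r] to [q,r] − [p,r] + [p,q]. For instance
  ∂ade = de − ae + ad,
  ∂bce = ce − be + bc.
As a 10×10 matrix over Z this has rank 6, with invariant factors (1,1,1,1,1,1).

Boundary ∂_3: C_3 → C_2 sends each 3-simplex σ to the alternating sum Σ_i (−1)^i (σ with its i-th vertex removed). For instance
  ∂acde = cde − ade + ace − acd,
  ∂abde = bde − ade + abe − abd.
As a 10×5 matrix over Z this has rank 4, with invariant factors (1,1,1,1).

Reading off H_k = ker ∂_k / im ∂_{k+1}:

  H_0: rank C_0 − rank ∂_1 = 5 − 4 = 1, and the invariant factors of ∂_1 are all 1, so H_0 = Z.

(K is a triangulation of the 3-sphere S^3.)

H_0 ≅ Z.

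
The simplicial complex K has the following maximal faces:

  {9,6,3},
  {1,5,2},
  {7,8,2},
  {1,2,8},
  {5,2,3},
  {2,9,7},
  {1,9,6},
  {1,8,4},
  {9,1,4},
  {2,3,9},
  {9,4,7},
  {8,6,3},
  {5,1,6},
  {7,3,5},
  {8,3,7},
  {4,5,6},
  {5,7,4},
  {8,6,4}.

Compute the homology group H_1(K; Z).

H_1 ≅ Z ⊕ Z_2.

We work with the vertex ordering 1 < 2 < 3 < 4 < 5 < 6 < 7 < 8 < 9. The simplices of K, each written with vertices in increasing order, are:

  0-simplices (9): [1], [2], [3], [4], [5], [6], [7], [8], [9]
  1-simplices (27): (27 of them)
  2-simplices (18): [1,2,5], [1,2,8], [1,4,8], [1,4,9], [1,5,6], [1,6,9], [2,3,5], [2,3,9], [2,7,8], [2,7,9], [3,5,7], [3,6,8], [3,6,9], [3,7,8], [4,5,6], [4,5,7], [4,6,8], [4,7,9]

giving chain groups C_0 ≅ Z^9, C_1 ≅ Z^27, C_2 ≅ Z^18.

The boundary map ∂_1: C_1 → C_0 is given by ∂[p,q] = [q] − [p]. For instance
  ∂[2,9] = [9] − [2].
This gives a 9×27 integer matrix of rank 8; reducing to Smith normal form yields diagonal entries (1,1,1,1,1,1,1,1).

∂_2: C_2 → C_1 maps a triangle to the signed sum of its edges. For instance
  ∂[4,5,6] = [5,6] − [4,6] + [4,5],
  ∂[1,6,9] = [6,9] − [1,9] + [1,6].
The 27×18 boundary matrix has rank 18 and Smith normal form diag(1,1,1,1,1,1,1,1,1,1,1,1,1,1,1,1,1,2).

Computing H_k = (kernel of ∂_k) / (image of ∂_{k+1}):

  H_1: rank ker ∂_1 − rank ∂_2 = (27 − 8) − 18 = 1, and ∂_2 has invariant factor 2 > 1, so H_1 ≅ Z ⊕ Z_2.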